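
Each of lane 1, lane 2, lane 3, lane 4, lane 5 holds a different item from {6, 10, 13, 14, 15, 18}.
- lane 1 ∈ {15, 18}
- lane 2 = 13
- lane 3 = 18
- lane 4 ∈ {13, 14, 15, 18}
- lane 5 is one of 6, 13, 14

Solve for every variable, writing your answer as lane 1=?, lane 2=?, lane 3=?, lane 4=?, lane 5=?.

lane 1=15, lane 2=13, lane 3=18, lane 4=14, lane 5=6

lane 2 has just one choice, so lane 2 = 13. Remove 13 from lane 4, lane 5.
That leaves lane 3 = 18. Remove 18 from lane 1, lane 4.
That leaves lane 1 = 15. Strike 15 from lane 4.
lane 4 must be 14 (only option left). Strike 14 from lane 5.
lane 5 has just one choice, so lane 5 = 6.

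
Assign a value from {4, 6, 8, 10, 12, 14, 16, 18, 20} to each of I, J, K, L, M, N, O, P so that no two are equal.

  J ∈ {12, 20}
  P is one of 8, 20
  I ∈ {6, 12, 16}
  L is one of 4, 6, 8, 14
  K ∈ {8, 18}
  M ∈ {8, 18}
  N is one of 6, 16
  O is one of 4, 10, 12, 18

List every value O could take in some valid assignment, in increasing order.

The 2 variables K and M are confined to {8, 18}, which locks those values in; drop them from L, O, P.
P must be 20 (only option left). Eliminate 20 elsewhere: J.
J has just one choice, so J = 12. So I, O can't be 12.
I and N share exactly the 2 values {6, 16}; by pigeonhole those values go to them, so strike 6, 16 from L.
No further eliminations apply; O can still be any of 4, 10.

4, 10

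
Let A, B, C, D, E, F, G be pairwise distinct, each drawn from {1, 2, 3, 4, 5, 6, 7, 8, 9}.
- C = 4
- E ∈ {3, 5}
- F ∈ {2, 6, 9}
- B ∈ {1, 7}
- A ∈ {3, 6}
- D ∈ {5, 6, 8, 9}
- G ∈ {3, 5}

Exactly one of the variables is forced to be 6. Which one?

C's domain is down to {4}, so C = 4.
The 2 variables E and G are confined to {3, 5}, which locks those values in; drop them from A, D.
So 6 goes to A.

A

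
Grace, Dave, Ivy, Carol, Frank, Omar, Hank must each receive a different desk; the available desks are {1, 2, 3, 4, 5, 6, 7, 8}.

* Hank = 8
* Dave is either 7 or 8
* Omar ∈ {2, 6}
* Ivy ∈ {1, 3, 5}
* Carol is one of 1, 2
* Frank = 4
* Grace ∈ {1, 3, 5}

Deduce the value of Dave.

Frank must be 4 (only option left).
Hank's domain is down to {8}, so Hank = 8. So Dave can't be 8.
So Dave = 7.

7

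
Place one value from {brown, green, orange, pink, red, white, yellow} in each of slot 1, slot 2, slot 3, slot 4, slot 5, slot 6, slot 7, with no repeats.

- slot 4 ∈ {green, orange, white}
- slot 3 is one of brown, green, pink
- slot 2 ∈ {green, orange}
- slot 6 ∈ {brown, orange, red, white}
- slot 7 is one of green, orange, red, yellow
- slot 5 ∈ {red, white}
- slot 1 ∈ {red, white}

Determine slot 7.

The 7 variables draw from only 7 values {brown, green, orange, pink, red, white, yellow}, so each is used; only slot 3 can be pink, hence slot 3 = pink.
The 6 still-open variables together cover exactly {brown, green, orange, red, white, yellow} — 6 values for 6 variables — and brown appears only in slot 6's list, so slot 6 = brown.
Among the 5 still-open variables, yellow fits only slot 7 (and all 5 values in {green, orange, red, white, yellow} must be used), so slot 7 = yellow.

yellow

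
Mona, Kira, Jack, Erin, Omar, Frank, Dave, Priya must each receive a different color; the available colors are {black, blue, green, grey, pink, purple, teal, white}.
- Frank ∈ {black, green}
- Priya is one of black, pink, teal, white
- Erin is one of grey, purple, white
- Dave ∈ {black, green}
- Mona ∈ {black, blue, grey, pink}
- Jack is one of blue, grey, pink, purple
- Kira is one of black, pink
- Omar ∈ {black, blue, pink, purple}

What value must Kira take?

pink

The 8 variables together cover exactly {black, blue, green, grey, pink, purple, teal, white} — 8 values for 8 variables — and teal appears only in Priya's list, so Priya = teal.
The 7 still-open variables together cover exactly {black, blue, green, grey, pink, purple, white} — 7 values for 7 variables — and white appears only in Erin's list, so Erin = white.
Frank and Dave share exactly the 2 values {black, green}; by pigeonhole those values go to them, so strike black, green from Mona, Kira, Omar.
So Kira = pink.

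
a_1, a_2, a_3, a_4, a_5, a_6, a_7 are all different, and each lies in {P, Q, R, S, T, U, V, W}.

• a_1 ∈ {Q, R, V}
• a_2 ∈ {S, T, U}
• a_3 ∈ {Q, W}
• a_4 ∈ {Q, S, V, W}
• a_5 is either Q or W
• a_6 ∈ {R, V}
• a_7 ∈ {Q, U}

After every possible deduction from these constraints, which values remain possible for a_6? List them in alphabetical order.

The 7 variables draw from only 7 values {Q, R, S, T, U, V, W}, so each is used; only a_2 can be T, hence a_2 = T.
The 6 still-open variables together cover exactly {Q, R, S, U, V, W} — 6 values for 6 variables — and S appears only in a_4's list, so a_4 = S.
Among the 5 still-open variables, U fits only a_7 (and all 5 values in {Q, R, U, V, W} must be used), so a_7 = U.
a_3 and a_5 between them cover only {Q, W} — a naked pair. Remove those values from a_1.
No further eliminations apply; a_6 can still be any of R, V.

R, V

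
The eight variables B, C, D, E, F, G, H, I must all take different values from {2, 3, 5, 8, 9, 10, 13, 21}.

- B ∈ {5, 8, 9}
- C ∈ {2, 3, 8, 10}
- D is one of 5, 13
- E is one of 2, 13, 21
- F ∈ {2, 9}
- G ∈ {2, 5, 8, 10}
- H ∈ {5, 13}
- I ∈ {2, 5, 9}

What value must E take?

21

The 8 variables draw from only 8 values {2, 3, 5, 8, 9, 10, 13, 21}, so each is used; only C can be 3, hence C = 3.
Among the 7 still-open variables, 10 fits only G (and all 7 values in {2, 5, 8, 9, 10, 13, 21} must be used), so G = 10.
The 6 still-open variables draw from only 6 values {2, 5, 8, 9, 13, 21}, so each is used; only B can be 8, hence B = 8.
The 5 still-open variables together cover exactly {2, 5, 9, 13, 21} — 5 values for 5 variables — and 21 appears only in E's list, so E = 21.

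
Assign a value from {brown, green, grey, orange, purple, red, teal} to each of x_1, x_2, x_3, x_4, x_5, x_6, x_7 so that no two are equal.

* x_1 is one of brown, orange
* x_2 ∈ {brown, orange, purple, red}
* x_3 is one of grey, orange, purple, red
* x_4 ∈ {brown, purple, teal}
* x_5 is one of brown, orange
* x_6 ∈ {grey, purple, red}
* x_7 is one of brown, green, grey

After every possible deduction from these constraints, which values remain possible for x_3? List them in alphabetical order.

grey, purple, red

The 7 variables draw from only 7 values {brown, green, grey, orange, purple, red, teal}, so each is used; only x_7 can be green, hence x_7 = green.
The 6 still-open variables draw from only 6 values {brown, grey, orange, purple, red, teal}, so each is used; only x_4 can be teal, hence x_4 = teal.
x_1 and x_5 share exactly the 2 values {brown, orange}; by pigeonhole those values go to them, so strike brown, orange from x_2, x_3.
No further eliminations apply; x_3 can still be any of grey, purple, red.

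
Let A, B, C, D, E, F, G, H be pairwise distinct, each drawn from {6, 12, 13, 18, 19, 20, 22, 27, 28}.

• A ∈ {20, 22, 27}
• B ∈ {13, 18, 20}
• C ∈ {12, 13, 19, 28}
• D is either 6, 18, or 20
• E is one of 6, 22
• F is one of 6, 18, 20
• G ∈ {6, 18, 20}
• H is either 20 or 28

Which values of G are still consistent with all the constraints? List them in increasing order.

D, F, G between them cover only {6, 18, 20} — a naked triple. Remove those values from A, B, E, H.
B must be 13 (only option left). Strike 13 from C.
That leaves E = 22. Remove 22 from A.
H has just one choice, so H = 28. So C can't be 28.
A must be 27 (only option left).
No further eliminations apply; G can still be any of 6, 18, 20.

6, 18, 20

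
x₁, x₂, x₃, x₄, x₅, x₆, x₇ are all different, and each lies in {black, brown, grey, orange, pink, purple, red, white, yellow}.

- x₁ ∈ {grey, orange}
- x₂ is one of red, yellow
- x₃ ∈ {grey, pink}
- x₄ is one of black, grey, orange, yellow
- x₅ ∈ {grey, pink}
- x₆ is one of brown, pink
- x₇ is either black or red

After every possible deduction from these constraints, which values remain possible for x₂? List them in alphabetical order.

red, yellow

The 7 variables draw from only 7 values {black, brown, grey, orange, pink, red, yellow}, so each is used; only x₆ can be brown, hence x₆ = brown.
The 2 variables x₃ and x₅ are confined to {grey, pink}, which locks those values in; drop them from x₁, x₄.
That leaves x₁ = orange. So x₄ can't be orange.
No further eliminations apply; x₂ can still be any of red, yellow.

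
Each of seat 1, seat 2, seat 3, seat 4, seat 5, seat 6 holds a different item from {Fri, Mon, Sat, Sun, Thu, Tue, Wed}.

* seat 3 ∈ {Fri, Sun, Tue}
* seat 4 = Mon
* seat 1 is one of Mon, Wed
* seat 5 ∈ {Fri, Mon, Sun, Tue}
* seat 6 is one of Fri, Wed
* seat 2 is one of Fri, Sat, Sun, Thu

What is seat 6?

Fri

seat 4 has just one choice, so seat 4 = Mon. Remove Mon from seat 1, seat 5.
That leaves seat 1 = Wed. So seat 6 can't be Wed.
So seat 6 = Fri.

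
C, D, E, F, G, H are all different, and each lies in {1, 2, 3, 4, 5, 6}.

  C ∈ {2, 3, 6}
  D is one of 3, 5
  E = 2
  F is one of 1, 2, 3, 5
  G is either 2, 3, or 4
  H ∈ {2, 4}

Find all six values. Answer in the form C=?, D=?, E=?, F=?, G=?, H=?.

C=6, D=5, E=2, F=1, G=3, H=4

E's domain is down to {2}, so E = 2. Eliminate 2 elsewhere: C, F, G, H.
H has just one choice, so H = 4. Strike 4 from G.
G has just one choice, so G = 3. Remove 3 from C, D, F.
C's domain is down to {6}, so C = 6.
D's domain is down to {5}, so D = 5. So F can't be 5.
F's domain is down to {1}, so F = 1.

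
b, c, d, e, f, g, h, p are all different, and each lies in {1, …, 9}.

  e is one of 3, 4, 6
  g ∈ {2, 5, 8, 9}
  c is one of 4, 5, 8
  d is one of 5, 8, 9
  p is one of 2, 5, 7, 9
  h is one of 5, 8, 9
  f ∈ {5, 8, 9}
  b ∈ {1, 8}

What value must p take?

7

d, f, h between them cover only {5, 8, 9} — a naked triple. Remove those values from b, c, g, p.
b must be 1 (only option left).
That leaves c = 4. Eliminate 4 elsewhere: e.
That leaves g = 2. Eliminate 2 elsewhere: p.
So p = 7.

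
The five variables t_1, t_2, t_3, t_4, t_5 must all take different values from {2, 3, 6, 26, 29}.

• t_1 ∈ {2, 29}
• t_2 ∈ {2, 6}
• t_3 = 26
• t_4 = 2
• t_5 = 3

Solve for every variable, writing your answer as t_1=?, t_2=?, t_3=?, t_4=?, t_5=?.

t_1=29, t_2=6, t_3=26, t_4=2, t_5=3

t_3 must be 26 (only option left).
That leaves t_4 = 2. Strike 2 from t_1, t_2.
t_5's domain is down to {3}, so t_5 = 3.
That leaves t_1 = 29.
t_2 must be 6 (only option left).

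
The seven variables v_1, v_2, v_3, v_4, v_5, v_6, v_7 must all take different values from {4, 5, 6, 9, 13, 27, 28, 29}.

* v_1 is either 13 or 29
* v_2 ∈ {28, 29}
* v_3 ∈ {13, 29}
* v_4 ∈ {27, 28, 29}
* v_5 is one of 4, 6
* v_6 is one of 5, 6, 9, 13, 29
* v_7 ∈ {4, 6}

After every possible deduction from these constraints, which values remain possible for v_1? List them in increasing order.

13, 29

v_1 and v_3 between them cover only {13, 29} — a naked pair. Remove those values from v_2, v_4, v_6.
v_2 has just one choice, so v_2 = 28. Remove 28 from v_4.
v_4 must be 27 (only option left).
v_5 and v_7 share exactly the 2 values {4, 6}; by pigeonhole those values go to them, so strike 4, 6 from v_6.
No further eliminations apply; v_1 can still be any of 13, 29.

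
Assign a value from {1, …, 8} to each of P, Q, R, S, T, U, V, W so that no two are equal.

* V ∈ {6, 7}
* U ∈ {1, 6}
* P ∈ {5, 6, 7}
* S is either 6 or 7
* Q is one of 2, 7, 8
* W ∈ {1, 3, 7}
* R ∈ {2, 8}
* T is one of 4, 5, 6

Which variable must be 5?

The 8 variables together cover exactly {1, 2, 3, 4, 5, 6, 7, 8} — 8 values for 8 variables — and 3 appears only in W's list, so W = 3.
The 7 still-open variables draw from only 7 values {1, 2, 4, 5, 6, 7, 8}, so each is used; only U can be 1, hence U = 1.
The 6 still-open variables together cover exactly {2, 4, 5, 6, 7, 8} — 6 values for 6 variables — and 4 appears only in T's list, so T = 4.
Among the 5 still-open variables, 5 fits only P (and all 5 values in {2, 5, 6, 7, 8} must be used), so P = 5.

P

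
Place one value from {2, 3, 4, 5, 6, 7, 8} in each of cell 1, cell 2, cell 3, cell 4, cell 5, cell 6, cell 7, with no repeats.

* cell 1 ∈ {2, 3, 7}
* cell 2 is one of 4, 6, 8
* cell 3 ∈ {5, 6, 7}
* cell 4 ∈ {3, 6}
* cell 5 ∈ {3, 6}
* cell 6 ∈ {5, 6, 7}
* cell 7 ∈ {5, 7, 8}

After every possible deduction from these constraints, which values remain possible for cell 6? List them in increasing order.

The 7 variables together cover exactly {2, 3, 4, 5, 6, 7, 8} — 7 values for 7 variables — and 2 appears only in cell 1's list, so cell 1 = 2.
Among the 6 still-open variables, 4 fits only cell 2 (and all 6 values in {3, 4, 5, 6, 7, 8} must be used), so cell 2 = 4.
Among the 5 still-open variables, 8 fits only cell 7 (and all 5 values in {3, 5, 6, 7, 8} must be used), so cell 7 = 8.
The 2 variables cell 4 and cell 5 are confined to {3, 6}, which locks those values in; drop them from cell 3, cell 6.
No further eliminations apply; cell 6 can still be any of 5, 7.

5, 7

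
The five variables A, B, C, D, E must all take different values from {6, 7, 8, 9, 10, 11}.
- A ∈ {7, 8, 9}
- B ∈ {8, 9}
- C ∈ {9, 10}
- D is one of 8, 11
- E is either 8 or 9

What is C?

10

The 5 variables together cover exactly {7, 8, 9, 10, 11} — 5 values for 5 variables — and 7 appears only in A's list, so A = 7.
The 4 still-open variables draw from only 4 values {8, 9, 10, 11}, so each is used; only C can be 10, hence C = 10.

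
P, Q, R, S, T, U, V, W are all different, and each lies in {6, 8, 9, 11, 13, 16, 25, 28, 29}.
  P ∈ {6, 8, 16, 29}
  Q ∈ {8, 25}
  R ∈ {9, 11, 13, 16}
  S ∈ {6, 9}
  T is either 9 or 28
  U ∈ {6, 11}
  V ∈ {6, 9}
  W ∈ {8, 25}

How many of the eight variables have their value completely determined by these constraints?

2

Q and W share exactly the 2 values {8, 25}; by pigeonhole those values go to them, so strike 8, 25 from P.
S and V between them cover only {6, 9} — a naked pair. Remove those values from P, R, T, U.
T's domain is down to {28}, so T = 28.
That leaves U = 11. Remove 11 from R.
Determined: T=28, U=11. The other variables each still have more than one consistent value. That makes 2.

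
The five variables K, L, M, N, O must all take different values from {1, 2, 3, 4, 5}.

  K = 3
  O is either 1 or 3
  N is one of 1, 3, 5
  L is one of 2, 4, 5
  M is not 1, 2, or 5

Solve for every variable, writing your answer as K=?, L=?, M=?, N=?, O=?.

K has just one choice, so K = 3. Remove 3 from M, N, O.
M's domain is down to {4}, so M = 4. Remove 4 from L.
O must be 1 (only option left). Strike 1 from N.
That leaves N = 5. Remove 5 from L.
L has just one choice, so L = 2.

K=3, L=2, M=4, N=5, O=1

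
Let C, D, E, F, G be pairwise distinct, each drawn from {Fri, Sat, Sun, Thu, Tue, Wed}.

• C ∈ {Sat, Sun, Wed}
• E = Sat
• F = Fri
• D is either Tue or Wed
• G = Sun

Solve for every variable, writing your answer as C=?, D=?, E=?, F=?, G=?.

E's domain is down to {Sat}, so E = Sat. Remove Sat from C.
F must be Fri (only option left).
G must be Sun (only option left). Eliminate Sun elsewhere: C.
C must be Wed (only option left). Remove Wed from D.
D must be Tue (only option left).

C=Wed, D=Tue, E=Sat, F=Fri, G=Sun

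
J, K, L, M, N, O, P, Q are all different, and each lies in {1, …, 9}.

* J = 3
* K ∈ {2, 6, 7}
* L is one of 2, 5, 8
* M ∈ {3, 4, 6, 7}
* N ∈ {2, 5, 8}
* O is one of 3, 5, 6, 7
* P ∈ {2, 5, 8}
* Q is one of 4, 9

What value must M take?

4

J has just one choice, so J = 3. Strike 3 from M, O.
The 7 still-open variables draw from only 7 values {2, 4, 5, 6, 7, 8, 9}, so each is used; only Q can be 9, hence Q = 9.
The 6 still-open variables draw from only 6 values {2, 4, 5, 6, 7, 8}, so each is used; only M can be 4, hence M = 4.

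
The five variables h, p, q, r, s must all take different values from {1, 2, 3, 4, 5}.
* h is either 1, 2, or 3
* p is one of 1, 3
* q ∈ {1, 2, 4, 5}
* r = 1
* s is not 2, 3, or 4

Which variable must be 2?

h

r's domain is down to {1}, so r = 1. Remove 1 from h, p, q, s.
s must be 5 (only option left). Remove 5 from q.
p has just one choice, so p = 3. Strike 3 from h.
So 2 goes to h.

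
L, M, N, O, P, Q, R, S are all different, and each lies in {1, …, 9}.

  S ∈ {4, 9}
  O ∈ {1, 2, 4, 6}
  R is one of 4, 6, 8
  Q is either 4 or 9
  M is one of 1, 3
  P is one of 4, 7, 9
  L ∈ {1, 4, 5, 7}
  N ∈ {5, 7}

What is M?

The 2 variables Q and S are confined to {4, 9}, which locks those values in; drop them from L, O, P, R.
P's domain is down to {7}, so P = 7. So L, N can't be 7.
N must be 5 (only option left). So L can't be 5.
L must be 1 (only option left). So M, O can't be 1.
So M = 3.

3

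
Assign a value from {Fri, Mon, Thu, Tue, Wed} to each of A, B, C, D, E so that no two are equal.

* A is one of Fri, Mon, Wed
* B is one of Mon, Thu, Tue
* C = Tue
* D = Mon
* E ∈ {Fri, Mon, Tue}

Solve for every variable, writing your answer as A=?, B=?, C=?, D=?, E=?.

A=Wed, B=Thu, C=Tue, D=Mon, E=Fri

C has just one choice, so C = Tue. Strike Tue from B, E.
D's domain is down to {Mon}, so D = Mon. Strike Mon from A, B, E.
That leaves E = Fri. Remove Fri from A.
A has just one choice, so A = Wed.
B's domain is down to {Thu}, so B = Thu.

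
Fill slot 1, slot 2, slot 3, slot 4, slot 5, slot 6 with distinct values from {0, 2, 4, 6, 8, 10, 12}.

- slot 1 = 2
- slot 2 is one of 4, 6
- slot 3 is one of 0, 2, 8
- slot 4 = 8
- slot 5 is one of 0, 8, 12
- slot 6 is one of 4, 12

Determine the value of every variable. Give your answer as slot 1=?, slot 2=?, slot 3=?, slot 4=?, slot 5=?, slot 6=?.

slot 1=2, slot 2=6, slot 3=0, slot 4=8, slot 5=12, slot 6=4

slot 1 has just one choice, so slot 1 = 2. Remove 2 from slot 3.
That leaves slot 4 = 8. So slot 3, slot 5 can't be 8.
slot 3 has just one choice, so slot 3 = 0. Strike 0 from slot 5.
slot 5's domain is down to {12}, so slot 5 = 12. Eliminate 12 elsewhere: slot 6.
slot 6's domain is down to {4}, so slot 6 = 4. Remove 4 from slot 2.
That leaves slot 2 = 6.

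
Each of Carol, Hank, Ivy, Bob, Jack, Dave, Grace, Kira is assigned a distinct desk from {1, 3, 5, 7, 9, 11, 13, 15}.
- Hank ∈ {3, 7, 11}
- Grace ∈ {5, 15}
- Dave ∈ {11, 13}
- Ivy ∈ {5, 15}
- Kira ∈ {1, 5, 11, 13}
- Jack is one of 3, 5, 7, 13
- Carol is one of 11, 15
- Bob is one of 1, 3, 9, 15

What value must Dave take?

The 8 variables together cover exactly {1, 3, 5, 7, 9, 11, 13, 15} — 8 values for 8 variables — and 9 appears only in Bob's list, so Bob = 9.
Among the 7 still-open variables, 1 fits only Kira (and all 7 values in {1, 3, 5, 7, 11, 13, 15} must be used), so Kira = 1.
Ivy and Grace share exactly the 2 values {5, 15}; by pigeonhole those values go to them, so strike 5, 15 from Carol, Jack.
Carol must be 11 (only option left). Strike 11 from Hank, Dave.
So Dave = 13.

13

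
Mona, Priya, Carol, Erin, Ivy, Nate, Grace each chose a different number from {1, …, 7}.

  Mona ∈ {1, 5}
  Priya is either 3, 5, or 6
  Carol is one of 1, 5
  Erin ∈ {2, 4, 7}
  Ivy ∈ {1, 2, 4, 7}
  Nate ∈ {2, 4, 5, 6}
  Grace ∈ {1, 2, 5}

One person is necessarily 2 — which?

Grace

Among the 7 variables, 3 fits only Priya (and all 7 values in {1, 2, 3, 4, 5, 6, 7} must be used), so Priya = 3.
The 6 still-open variables draw from only 6 values {1, 2, 4, 5, 6, 7}, so each is used; only Nate can be 6, hence Nate = 6.
Mona and Carol share exactly the 2 values {1, 5}; by pigeonhole those values go to them, so strike 1, 5 from Ivy, Grace.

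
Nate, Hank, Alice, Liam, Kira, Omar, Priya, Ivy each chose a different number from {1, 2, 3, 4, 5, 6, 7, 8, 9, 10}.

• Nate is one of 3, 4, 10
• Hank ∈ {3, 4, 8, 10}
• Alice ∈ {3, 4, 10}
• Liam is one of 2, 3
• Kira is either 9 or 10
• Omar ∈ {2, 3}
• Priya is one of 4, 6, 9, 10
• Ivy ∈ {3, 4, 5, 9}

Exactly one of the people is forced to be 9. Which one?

Kira

Among the 8 variables, 5 fits only Ivy (and all 8 values in {2, 3, 4, 5, 6, 8, 9, 10} must be used), so Ivy = 5.
The 7 still-open variables draw from only 7 values {2, 3, 4, 6, 8, 9, 10}, so each is used; only Priya can be 6, hence Priya = 6.
Among the 6 still-open variables, 8 fits only Hank (and all 6 values in {2, 3, 4, 8, 9, 10} must be used), so Hank = 8.
The 5 still-open variables draw from only 5 values {2, 3, 4, 9, 10}, so each is used; only Kira can be 9, hence Kira = 9.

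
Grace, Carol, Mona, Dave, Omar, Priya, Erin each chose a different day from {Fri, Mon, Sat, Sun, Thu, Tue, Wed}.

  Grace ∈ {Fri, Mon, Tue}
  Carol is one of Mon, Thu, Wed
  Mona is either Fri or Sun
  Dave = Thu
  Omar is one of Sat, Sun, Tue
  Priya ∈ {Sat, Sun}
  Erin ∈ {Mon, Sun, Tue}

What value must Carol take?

Dave has just one choice, so Dave = Thu. Strike Thu from Carol.
The 6 still-open variables together cover exactly {Fri, Mon, Sat, Sun, Tue, Wed} — 6 values for 6 variables — and Wed appears only in Carol's list, so Carol = Wed.

Wed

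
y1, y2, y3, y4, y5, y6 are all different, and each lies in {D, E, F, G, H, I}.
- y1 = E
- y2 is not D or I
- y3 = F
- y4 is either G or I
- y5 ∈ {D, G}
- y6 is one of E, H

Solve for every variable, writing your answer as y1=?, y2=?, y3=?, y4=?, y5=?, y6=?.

y1=E, y2=G, y3=F, y4=I, y5=D, y6=H

y1's domain is down to {E}, so y1 = E. So y2, y6 can't be E.
That leaves y3 = F. Remove F from y2.
That leaves y6 = H. Strike H from y2.
y2 must be G (only option left). So y4, y5 can't be G.
y4's domain is down to {I}, so y4 = I.
That leaves y5 = D.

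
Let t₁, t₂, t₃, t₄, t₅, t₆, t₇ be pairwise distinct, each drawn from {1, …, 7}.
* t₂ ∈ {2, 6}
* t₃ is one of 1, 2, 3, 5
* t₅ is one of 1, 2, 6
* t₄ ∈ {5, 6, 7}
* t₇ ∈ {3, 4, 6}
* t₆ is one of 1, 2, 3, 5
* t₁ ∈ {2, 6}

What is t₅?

1

Among the 7 variables, 4 fits only t₇ (and all 7 values in {1, 2, 3, 4, 5, 6, 7} must be used), so t₇ = 4.
The 6 still-open variables together cover exactly {1, 2, 3, 5, 6, 7} — 6 values for 6 variables — and 7 appears only in t₄'s list, so t₄ = 7.
t₁ and t₂ share exactly the 2 values {2, 6}; by pigeonhole those values go to them, so strike 2, 6 from t₃, t₅, t₆.
So t₅ = 1.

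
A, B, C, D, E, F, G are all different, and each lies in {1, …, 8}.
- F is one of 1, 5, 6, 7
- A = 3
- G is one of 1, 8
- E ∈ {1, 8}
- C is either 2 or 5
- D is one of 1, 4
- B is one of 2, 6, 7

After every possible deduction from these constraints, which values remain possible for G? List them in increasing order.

1, 8

A's domain is down to {3}, so A = 3.
The 2 variables E and G are confined to {1, 8}, which locks those values in; drop them from D, F.
That leaves D = 4.
No further eliminations apply; G can still be any of 1, 8.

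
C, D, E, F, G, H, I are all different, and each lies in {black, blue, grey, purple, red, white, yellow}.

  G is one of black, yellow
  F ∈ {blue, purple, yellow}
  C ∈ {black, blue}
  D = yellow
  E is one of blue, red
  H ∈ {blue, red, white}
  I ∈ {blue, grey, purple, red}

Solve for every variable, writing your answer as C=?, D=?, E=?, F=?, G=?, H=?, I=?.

C=blue, D=yellow, E=red, F=purple, G=black, H=white, I=grey

D has just one choice, so D = yellow. So F, G can't be yellow.
G must be black (only option left). Strike black from C.
C's domain is down to {blue}, so C = blue. Eliminate blue elsewhere: E, F, H, I.
E's domain is down to {red}, so E = red. Eliminate red elsewhere: H, I.
F has just one choice, so F = purple. So I can't be purple.
H must be white (only option left).
I must be grey (only option left).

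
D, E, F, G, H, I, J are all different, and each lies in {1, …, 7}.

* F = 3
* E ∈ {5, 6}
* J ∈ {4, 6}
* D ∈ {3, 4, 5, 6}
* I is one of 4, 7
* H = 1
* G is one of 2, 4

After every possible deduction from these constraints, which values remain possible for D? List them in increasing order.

F must be 3 (only option left). So D can't be 3.
H's domain is down to {1}, so H = 1.
The 5 still-open variables together cover exactly {2, 4, 5, 6, 7} — 5 values for 5 variables — and 2 appears only in G's list, so G = 2.
Among the 4 still-open variables, 7 fits only I (and all 4 values in {4, 5, 6, 7} must be used), so I = 7.
No further eliminations apply; D can still be any of 4, 5, 6.

4, 5, 6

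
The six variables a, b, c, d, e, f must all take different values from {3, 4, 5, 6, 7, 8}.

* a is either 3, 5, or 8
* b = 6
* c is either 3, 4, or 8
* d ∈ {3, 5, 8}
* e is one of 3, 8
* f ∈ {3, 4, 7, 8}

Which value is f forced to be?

7

b must be 6 (only option left).
Among the 5 still-open variables, 7 fits only f (and all 5 values in {3, 4, 5, 7, 8} must be used), so f = 7.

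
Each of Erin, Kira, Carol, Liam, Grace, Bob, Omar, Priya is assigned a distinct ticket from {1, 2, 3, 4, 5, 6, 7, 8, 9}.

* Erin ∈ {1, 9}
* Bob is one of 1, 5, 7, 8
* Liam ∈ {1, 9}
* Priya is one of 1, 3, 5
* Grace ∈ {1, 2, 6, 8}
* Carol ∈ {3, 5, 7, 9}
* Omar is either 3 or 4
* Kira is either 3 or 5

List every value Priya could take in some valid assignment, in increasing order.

The 2 variables Erin and Liam are confined to {1, 9}, which locks those values in; drop them from Carol, Grace, Bob, Priya.
Kira and Priya share exactly the 2 values {3, 5}; by pigeonhole those values go to them, so strike 3, 5 from Carol, Bob, Omar.
Carol must be 7 (only option left). Strike 7 from Bob.
Bob's domain is down to {8}, so Bob = 8. So Grace can't be 8.
Omar has just one choice, so Omar = 4.
No further eliminations apply; Priya can still be any of 3, 5.

3, 5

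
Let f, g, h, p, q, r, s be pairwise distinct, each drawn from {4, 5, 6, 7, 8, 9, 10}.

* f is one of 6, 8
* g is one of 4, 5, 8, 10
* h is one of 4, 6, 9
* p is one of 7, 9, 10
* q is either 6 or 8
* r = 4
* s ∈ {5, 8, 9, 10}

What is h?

r must be 4 (only option left). So g, h can't be 4.
The 6 still-open variables draw from only 6 values {5, 6, 7, 8, 9, 10}, so each is used; only p can be 7, hence p = 7.
f and q share exactly the 2 values {6, 8}; by pigeonhole those values go to them, so strike 6, 8 from g, h, s.
So h = 9.

9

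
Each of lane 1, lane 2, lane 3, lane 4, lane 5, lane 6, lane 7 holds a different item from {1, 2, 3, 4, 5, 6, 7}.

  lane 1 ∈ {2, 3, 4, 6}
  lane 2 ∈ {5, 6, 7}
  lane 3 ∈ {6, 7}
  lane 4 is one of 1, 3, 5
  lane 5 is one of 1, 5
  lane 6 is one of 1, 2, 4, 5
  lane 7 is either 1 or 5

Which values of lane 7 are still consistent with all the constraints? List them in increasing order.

1, 5

The 2 variables lane 5 and lane 7 are confined to {1, 5}, which locks those values in; drop them from lane 2, lane 4, lane 6.
lane 4 has just one choice, so lane 4 = 3. Remove 3 from lane 1.
lane 2 and lane 3 between them cover only {6, 7} — a naked pair. Remove those values from lane 1.
No further eliminations apply; lane 7 can still be any of 1, 5.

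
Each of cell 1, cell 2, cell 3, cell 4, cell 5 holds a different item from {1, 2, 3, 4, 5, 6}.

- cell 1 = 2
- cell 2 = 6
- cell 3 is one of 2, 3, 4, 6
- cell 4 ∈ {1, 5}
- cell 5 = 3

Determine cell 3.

cell 1 must be 2 (only option left). Strike 2 from cell 3.
cell 2 has just one choice, so cell 2 = 6. So cell 3 can't be 6.
cell 5 must be 3 (only option left). Remove 3 from cell 3.
So cell 3 = 4.

4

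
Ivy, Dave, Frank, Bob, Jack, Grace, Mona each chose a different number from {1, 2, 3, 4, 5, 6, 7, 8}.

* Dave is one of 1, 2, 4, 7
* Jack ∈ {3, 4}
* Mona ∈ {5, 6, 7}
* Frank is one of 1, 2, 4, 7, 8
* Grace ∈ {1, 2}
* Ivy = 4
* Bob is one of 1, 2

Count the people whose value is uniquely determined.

Ivy has just one choice, so Ivy = 4. Strike 4 from Dave, Frank, Jack.
Jack's domain is down to {3}, so Jack = 3.
The 2 variables Bob and Grace are confined to {1, 2}, which locks those values in; drop them from Dave, Frank.
Dave's domain is down to {7}, so Dave = 7. Eliminate 7 elsewhere: Frank, Mona.
Frank has just one choice, so Frank = 8.
Determined: Ivy=4, Dave=7, Frank=8, Jack=3. The other people each still have more than one consistent value. That makes 4.

4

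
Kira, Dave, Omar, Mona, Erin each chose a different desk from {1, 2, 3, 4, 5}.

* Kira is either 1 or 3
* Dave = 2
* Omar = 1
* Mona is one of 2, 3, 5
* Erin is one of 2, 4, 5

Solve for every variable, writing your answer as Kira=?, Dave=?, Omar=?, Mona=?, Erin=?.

Kira=3, Dave=2, Omar=1, Mona=5, Erin=4

Dave must be 2 (only option left). So Mona, Erin can't be 2.
Omar must be 1 (only option left). Strike 1 from Kira.
Kira must be 3 (only option left). Eliminate 3 elsewhere: Mona.
Mona's domain is down to {5}, so Mona = 5. Remove 5 from Erin.
Erin's domain is down to {4}, so Erin = 4.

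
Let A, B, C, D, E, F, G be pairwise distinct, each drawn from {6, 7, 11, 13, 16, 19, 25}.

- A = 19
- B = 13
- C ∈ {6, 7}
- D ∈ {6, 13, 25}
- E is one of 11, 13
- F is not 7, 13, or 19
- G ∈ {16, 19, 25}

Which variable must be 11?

E

A has just one choice, so A = 19. Remove 19 from G.
B has just one choice, so B = 13. So D, E can't be 13.
So 11 goes to E.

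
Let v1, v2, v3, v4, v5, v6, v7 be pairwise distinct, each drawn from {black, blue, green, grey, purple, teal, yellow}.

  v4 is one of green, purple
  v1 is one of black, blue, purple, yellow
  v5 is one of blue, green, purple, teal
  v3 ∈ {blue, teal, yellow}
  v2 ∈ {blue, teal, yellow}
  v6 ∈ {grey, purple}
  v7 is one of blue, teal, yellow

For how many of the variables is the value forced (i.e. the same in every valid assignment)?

2

The 7 variables together cover exactly {black, blue, green, grey, purple, teal, yellow} — 7 values for 7 variables — and black appears only in v1's list, so v1 = black.
Among the 6 still-open variables, grey fits only v6 (and all 6 values in {blue, green, grey, purple, teal, yellow} must be used), so v6 = grey.
v2, v3, v7 between them cover only {blue, teal, yellow} — a naked triple. Remove those values from v5.
Determined: v1=black, v6=grey. The other variables each still have more than one consistent value. That makes 2.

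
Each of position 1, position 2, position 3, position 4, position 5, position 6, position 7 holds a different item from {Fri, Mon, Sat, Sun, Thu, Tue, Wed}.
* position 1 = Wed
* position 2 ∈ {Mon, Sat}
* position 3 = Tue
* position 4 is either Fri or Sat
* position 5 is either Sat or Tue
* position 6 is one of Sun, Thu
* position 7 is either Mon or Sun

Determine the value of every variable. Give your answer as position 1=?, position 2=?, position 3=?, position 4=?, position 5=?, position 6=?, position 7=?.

position 1=Wed, position 2=Mon, position 3=Tue, position 4=Fri, position 5=Sat, position 6=Thu, position 7=Sun

position 1's domain is down to {Wed}, so position 1 = Wed.
position 3 has just one choice, so position 3 = Tue. Remove Tue from position 5.
position 5's domain is down to {Sat}, so position 5 = Sat. Eliminate Sat elsewhere: position 2, position 4.
That leaves position 2 = Mon. So position 7 can't be Mon.
position 4's domain is down to {Fri}, so position 4 = Fri.
That leaves position 7 = Sun. Eliminate Sun elsewhere: position 6.
position 6's domain is down to {Thu}, so position 6 = Thu.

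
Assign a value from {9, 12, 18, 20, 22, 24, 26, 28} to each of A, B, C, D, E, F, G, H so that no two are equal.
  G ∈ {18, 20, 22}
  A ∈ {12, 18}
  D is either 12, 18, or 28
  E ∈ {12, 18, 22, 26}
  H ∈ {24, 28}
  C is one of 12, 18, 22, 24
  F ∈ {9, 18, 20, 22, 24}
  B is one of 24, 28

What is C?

The 8 variables together cover exactly {9, 12, 18, 20, 22, 24, 26, 28} — 8 values for 8 variables — and 9 appears only in F's list, so F = 9.
Among the 7 still-open variables, 20 fits only G (and all 7 values in {12, 18, 20, 22, 24, 26, 28} must be used), so G = 20.
The 6 still-open variables together cover exactly {12, 18, 22, 24, 26, 28} — 6 values for 6 variables — and 26 appears only in E's list, so E = 26.
The 5 still-open variables together cover exactly {12, 18, 22, 24, 28} — 5 values for 5 variables — and 22 appears only in C's list, so C = 22.

22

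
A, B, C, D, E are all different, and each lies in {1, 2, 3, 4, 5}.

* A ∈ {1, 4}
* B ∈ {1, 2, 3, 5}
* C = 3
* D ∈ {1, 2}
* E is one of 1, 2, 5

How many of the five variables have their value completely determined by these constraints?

C has just one choice, so C = 3. Strike 3 from B.
Among the 4 still-open variables, 4 fits only A (and all 4 values in {1, 2, 4, 5} must be used), so A = 4.
Determined: A=4, C=3. The other variables each still have more than one consistent value. That makes 2.

2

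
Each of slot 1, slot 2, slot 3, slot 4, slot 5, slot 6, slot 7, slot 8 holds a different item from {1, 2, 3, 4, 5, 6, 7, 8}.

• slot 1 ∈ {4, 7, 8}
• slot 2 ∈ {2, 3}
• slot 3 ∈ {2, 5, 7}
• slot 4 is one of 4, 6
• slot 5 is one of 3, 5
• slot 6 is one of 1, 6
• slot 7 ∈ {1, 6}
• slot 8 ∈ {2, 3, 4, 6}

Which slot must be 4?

Among the 8 variables, 8 fits only slot 1 (and all 8 values in {1, 2, 3, 4, 5, 6, 7, 8} must be used), so slot 1 = 8.
The 7 still-open variables together cover exactly {1, 2, 3, 4, 5, 6, 7} — 7 values for 7 variables — and 7 appears only in slot 3's list, so slot 3 = 7.
The 6 still-open variables draw from only 6 values {1, 2, 3, 4, 5, 6}, so each is used; only slot 5 can be 5, hence slot 5 = 5.
The 2 variables slot 6 and slot 7 are confined to {1, 6}, which locks those values in; drop them from slot 4, slot 8.
So 4 goes to slot 4.

slot 4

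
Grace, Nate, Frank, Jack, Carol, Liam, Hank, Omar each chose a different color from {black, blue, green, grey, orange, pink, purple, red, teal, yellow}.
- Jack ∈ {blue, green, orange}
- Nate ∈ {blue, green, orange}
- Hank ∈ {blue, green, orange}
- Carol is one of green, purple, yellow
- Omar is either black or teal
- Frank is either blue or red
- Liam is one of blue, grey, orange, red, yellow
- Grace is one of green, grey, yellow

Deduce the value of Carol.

purple

The 3 variables Nate, Jack, Hank are confined to {blue, green, orange}, which locks those values in; drop them from Grace, Frank, Carol, Liam.
That leaves Frank = red. Eliminate red elsewhere: Liam.
Grace and Liam share exactly the 2 values {grey, yellow}; by pigeonhole those values go to them, so strike grey, yellow from Carol.
So Carol = purple.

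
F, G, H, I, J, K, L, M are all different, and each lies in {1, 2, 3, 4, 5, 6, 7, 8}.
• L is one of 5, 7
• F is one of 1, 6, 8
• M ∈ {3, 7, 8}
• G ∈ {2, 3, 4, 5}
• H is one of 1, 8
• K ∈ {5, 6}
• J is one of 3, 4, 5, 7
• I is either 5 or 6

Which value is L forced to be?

The 8 variables draw from only 8 values {1, 2, 3, 4, 5, 6, 7, 8}, so each is used; only G can be 2, hence G = 2.
The 7 still-open variables together cover exactly {1, 3, 4, 5, 6, 7, 8} — 7 values for 7 variables — and 4 appears only in J's list, so J = 4.
The 6 still-open variables draw from only 6 values {1, 3, 5, 6, 7, 8}, so each is used; only M can be 3, hence M = 3.
The 5 still-open variables draw from only 5 values {1, 5, 6, 7, 8}, so each is used; only L can be 7, hence L = 7.

7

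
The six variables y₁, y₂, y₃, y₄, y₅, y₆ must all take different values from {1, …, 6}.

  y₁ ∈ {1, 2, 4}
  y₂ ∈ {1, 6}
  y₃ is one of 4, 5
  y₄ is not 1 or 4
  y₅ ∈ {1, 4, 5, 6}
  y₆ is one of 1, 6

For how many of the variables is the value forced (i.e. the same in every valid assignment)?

Among the 6 variables, 3 fits only y₄ (and all 6 values in {1, 2, 3, 4, 5, 6} must be used), so y₄ = 3.
The 5 still-open variables together cover exactly {1, 2, 4, 5, 6} — 5 values for 5 variables — and 2 appears only in y₁'s list, so y₁ = 2.
y₂ and y₆ share exactly the 2 values {1, 6}; by pigeonhole those values go to them, so strike 1, 6 from y₅.
Determined: y₁=2, y₄=3. The other variables each still have more than one consistent value. That makes 2.

2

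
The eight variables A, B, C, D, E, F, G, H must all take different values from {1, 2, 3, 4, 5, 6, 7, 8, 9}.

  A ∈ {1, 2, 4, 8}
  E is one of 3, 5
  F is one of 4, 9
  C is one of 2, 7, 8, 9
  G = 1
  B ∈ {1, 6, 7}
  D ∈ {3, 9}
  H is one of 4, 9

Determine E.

G's domain is down to {1}, so G = 1. Strike 1 from A, B.
F and H share exactly the 2 values {4, 9}; by pigeonhole those values go to them, so strike 4, 9 from A, C, D.
D has just one choice, so D = 3. Remove 3 from E.
So E = 5.

5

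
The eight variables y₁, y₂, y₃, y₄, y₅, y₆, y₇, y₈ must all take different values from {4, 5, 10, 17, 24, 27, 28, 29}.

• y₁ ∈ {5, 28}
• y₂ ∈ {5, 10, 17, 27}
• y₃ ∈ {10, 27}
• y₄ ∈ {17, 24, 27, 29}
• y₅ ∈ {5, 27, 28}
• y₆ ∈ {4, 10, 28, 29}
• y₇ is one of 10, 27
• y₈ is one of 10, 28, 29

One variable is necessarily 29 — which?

Among the 8 variables, 4 fits only y₆ (and all 8 values in {4, 5, 10, 17, 24, 27, 28, 29} must be used), so y₆ = 4.
The 7 still-open variables draw from only 7 values {5, 10, 17, 24, 27, 28, 29}, so each is used; only y₄ can be 24, hence y₄ = 24.
The 6 still-open variables together cover exactly {5, 10, 17, 27, 28, 29} — 6 values for 6 variables — and 17 appears only in y₂'s list, so y₂ = 17.
Among the 5 still-open variables, 29 fits only y₈ (and all 5 values in {5, 10, 27, 28, 29} must be used), so y₈ = 29.

y₈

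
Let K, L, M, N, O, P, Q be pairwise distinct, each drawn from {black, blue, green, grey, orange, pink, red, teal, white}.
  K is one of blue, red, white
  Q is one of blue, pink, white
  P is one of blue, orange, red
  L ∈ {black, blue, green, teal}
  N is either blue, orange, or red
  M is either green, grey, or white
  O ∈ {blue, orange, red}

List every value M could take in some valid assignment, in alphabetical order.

green, grey

N, O, P share exactly the 3 values {blue, orange, red}; by pigeonhole those values go to them, so strike blue, orange, red from K, L, Q.
K has just one choice, so K = white. Eliminate white elsewhere: M, Q.
That leaves Q = pink.
No further eliminations apply; M can still be any of green, grey.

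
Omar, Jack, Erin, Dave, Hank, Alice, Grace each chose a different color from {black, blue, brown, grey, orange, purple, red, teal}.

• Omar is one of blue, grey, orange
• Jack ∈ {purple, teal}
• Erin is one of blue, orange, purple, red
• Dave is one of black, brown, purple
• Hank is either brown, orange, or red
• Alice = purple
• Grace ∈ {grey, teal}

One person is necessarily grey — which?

Grace

Alice must be purple (only option left). So Jack, Erin, Dave can't be purple.
That leaves Jack = teal. Remove teal from Grace.
So grey goes to Grace.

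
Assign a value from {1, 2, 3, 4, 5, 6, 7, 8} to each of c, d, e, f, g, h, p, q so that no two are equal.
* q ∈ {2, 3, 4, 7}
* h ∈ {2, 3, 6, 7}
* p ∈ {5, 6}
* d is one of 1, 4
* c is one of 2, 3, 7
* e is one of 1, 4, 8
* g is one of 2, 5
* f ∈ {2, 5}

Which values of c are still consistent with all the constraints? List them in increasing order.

The 8 variables together cover exactly {1, 2, 3, 4, 5, 6, 7, 8} — 8 values for 8 variables — and 8 appears only in e's list, so e = 8.
The 7 still-open variables draw from only 7 values {1, 2, 3, 4, 5, 6, 7}, so each is used; only d can be 1, hence d = 1.
The 6 still-open variables draw from only 6 values {2, 3, 4, 5, 6, 7}, so each is used; only q can be 4, hence q = 4.
f and g share exactly the 2 values {2, 5}; by pigeonhole those values go to them, so strike 2, 5 from c, h, p.
p's domain is down to {6}, so p = 6. So h can't be 6.
No further eliminations apply; c can still be any of 3, 7.

3, 7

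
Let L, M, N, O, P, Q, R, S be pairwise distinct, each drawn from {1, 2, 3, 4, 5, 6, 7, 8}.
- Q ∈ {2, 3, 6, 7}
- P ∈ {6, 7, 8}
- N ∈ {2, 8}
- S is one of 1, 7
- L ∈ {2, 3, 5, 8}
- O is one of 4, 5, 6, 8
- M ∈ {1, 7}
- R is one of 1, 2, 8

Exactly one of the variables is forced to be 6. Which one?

The 8 variables together cover exactly {1, 2, 3, 4, 5, 6, 7, 8} — 8 values for 8 variables — and 4 appears only in O's list, so O = 4.
Among the 7 still-open variables, 5 fits only L (and all 7 values in {1, 2, 3, 5, 6, 7, 8} must be used), so L = 5.
The 6 still-open variables draw from only 6 values {1, 2, 3, 6, 7, 8}, so each is used; only Q can be 3, hence Q = 3.
Among the 5 still-open variables, 6 fits only P (and all 5 values in {1, 2, 6, 7, 8} must be used), so P = 6.

P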